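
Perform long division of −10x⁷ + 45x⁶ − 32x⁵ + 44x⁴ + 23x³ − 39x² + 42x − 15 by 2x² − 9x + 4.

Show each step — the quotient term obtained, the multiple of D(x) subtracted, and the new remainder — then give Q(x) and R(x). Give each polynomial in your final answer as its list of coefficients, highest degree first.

Step 1: lead(−10x⁷ + 45x⁶ − 32x⁵ + 44x⁴ + 23x³ − 39x² + 42x − 15) ÷ lead(D) = −10x⁷ ÷ 2x² = −5x⁵. Subtract (−5x⁵)·D = −10x⁷ + 45x⁶ − 20x⁵. Remainder: −12x⁵ + 44x⁴ + 23x³ − 39x² + 42x − 15.
Step 2: lead(−12x⁵ + 44x⁴ + 23x³ − 39x² + 42x − 15) ÷ lead(D) = −12x⁵ ÷ 2x² = −6x³. Subtract (−6x³)·D = −12x⁵ + 54x⁴ − 24x³. Remainder: −10x⁴ + 47x³ − 39x² + 42x − 15.
Step 3: lead(−10x⁴ + 47x³ − 39x² + 42x − 15) ÷ lead(D) = −10x⁴ ÷ 2x² = −5x². Subtract (−5x²)·D = −10x⁴ + 45x³ − 20x². Remainder: 2x³ − 19x² + 42x − 15.
Step 4: lead(2x³ − 19x² + 42x − 15) ÷ lead(D) = 2x³ ÷ 2x² = x. Subtract (x)·D = 2x³ − 9x² + 4x. Remainder: −10x² + 38x − 15.
Step 5: lead(−10x² + 38x − 15) ÷ lead(D) = −10x² ÷ 2x² = −5. Subtract (−5)·D = −10x² + 45x − 20. Remainder: −7x + 5.

Q = [-5, 0, -6, -5, 1, -5]; R = [-7, 5]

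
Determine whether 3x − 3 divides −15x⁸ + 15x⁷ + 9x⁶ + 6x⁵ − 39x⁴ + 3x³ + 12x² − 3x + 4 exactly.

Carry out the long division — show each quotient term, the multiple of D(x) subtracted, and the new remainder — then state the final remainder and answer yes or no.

R(x) = −8, so D(x) is not a factor of P(x). no

Step 1: lead(−15x⁸ + 15x⁷ + 9x⁶ + 6x⁵ − 39x⁴ + 3x³ + 12x² − 3x + 4) ÷ lead(D) = −15x⁸ ÷ 3x = −5x⁷. Subtract (−5x⁷)·D = −15x⁸ + 15x⁷. Remainder: 9x⁶ + 6x⁵ − 39x⁴ + 3x³ + 12x² − 3x + 4.
Step 2: lead(9x⁶ + 6x⁵ − 39x⁴ + 3x³ + 12x² − 3x + 4) ÷ lead(D) = 9x⁶ ÷ 3x = 3x⁵. Subtract (3x⁵)·D = 9x⁶ − 9x⁵. Remainder: 15x⁵ − 39x⁴ + 3x³ + 12x² − 3x + 4.
Step 3: lead(15x⁵ − 39x⁴ + 3x³ + 12x² − 3x + 4) ÷ lead(D) = 15x⁵ ÷ 3x = 5x⁴. Subtract (5x⁴)·D = 15x⁵ − 15x⁴. Remainder: −24x⁴ + 3x³ + 12x² − 3x + 4.
Step 4: lead(−24x⁴ + 3x³ + 12x² − 3x + 4) ÷ lead(D) = −24x⁴ ÷ 3x = −8x³. Subtract (−8x³)·D = −24x⁴ + 24x³. Remainder: −21x³ + 12x² − 3x + 4.
Step 5: lead(−21x³ + 12x² − 3x + 4) ÷ lead(D) = −21x³ ÷ 3x = −7x². Subtract (−7x²)·D = −21x³ + 21x². Remainder: −9x² − 3x + 4.
Step 6: lead(−9x² − 3x + 4) ÷ lead(D) = −9x² ÷ 3x = −3x. Subtract (−3x)·D = −9x² + 9x. Remainder: −12x + 4.
Step 7: lead(−12x + 4) ÷ lead(D) = −12x ÷ 3x = −4. Subtract (−4)·D = −12x + 12. Remainder: −8.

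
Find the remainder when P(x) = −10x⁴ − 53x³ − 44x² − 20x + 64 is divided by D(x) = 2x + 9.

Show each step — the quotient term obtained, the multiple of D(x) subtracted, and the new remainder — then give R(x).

Step 1: lead(−10x⁴ − 53x³ − 44x² − 20x + 64) ÷ lead(D) = −10x⁴ ÷ 2x = −5x³. Subtract (−5x³)·D = −10x⁴ − 45x³. Remainder: −8x³ − 44x² − 20x + 64.
Step 2: lead(−8x³ − 44x² − 20x + 64) ÷ lead(D) = −8x³ ÷ 2x = −4x². Subtract (−4x²)·D = −8x³ − 36x². Remainder: −8x² − 20x + 64.
Step 3: lead(−8x² − 20x + 64) ÷ lead(D) = −8x² ÷ 2x = −4x. Subtract (−4x)·D = −8x² − 36x. Remainder: 16x + 64.
Step 4: lead(16x + 64) ÷ lead(D) = 16x ÷ 2x = 8. Subtract (8)·D = 16x + 72. Remainder: −8.

R(x) = −8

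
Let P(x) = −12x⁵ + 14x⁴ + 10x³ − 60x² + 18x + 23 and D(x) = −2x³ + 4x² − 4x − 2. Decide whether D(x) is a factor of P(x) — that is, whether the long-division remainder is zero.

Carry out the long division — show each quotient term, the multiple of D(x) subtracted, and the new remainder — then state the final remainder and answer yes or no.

R(x) = 9, so D(x) is not a factor of P(x). no

Step 1: lead(−12x⁵ + 14x⁴ + 10x³ − 60x² + 18x + 23) ÷ lead(D) = −12x⁵ ÷ −2x³ = 6x². Subtract (6x²)·D = −12x⁵ + 24x⁴ − 24x³ − 12x². Remainder: −10x⁴ + 34x³ − 48x² + 18x + 23.
Step 2: lead(−10x⁴ + 34x³ − 48x² + 18x + 23) ÷ lead(D) = −10x⁴ ÷ −2x³ = 5x. Subtract (5x)·D = −10x⁴ + 20x³ − 20x² − 10x. Remainder: 14x³ − 28x² + 28x + 23.
Step 3: lead(14x³ − 28x² + 28x + 23) ÷ lead(D) = 14x³ ÷ −2x³ = −7. Subtract (−7)·D = 14x³ − 28x² + 28x + 14. Remainder: 9.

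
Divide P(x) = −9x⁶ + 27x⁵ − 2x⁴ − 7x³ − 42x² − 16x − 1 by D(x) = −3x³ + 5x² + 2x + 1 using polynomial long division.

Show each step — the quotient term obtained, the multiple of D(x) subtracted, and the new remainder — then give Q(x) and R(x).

Step 1: lead(−9x⁶ + 27x⁵ − 2x⁴ − 7x³ − 42x² − 16x − 1) ÷ lead(D) = −9x⁶ ÷ −3x³ = 3x³. Subtract (3x³)·D = −9x⁶ + 15x⁵ + 6x⁴ + 3x³. Remainder: 12x⁵ − 8x⁴ − 10x³ − 42x² − 16x − 1.
Step 2: lead(12x⁵ − 8x⁴ − 10x³ − 42x² − 16x − 1) ÷ lead(D) = 12x⁵ ÷ −3x³ = −4x². Subtract (−4x²)·D = 12x⁵ − 20x⁴ − 8x³ − 4x². Remainder: 12x⁴ − 2x³ − 38x² − 16x − 1.
Step 3: lead(12x⁴ − 2x³ − 38x² − 16x − 1) ÷ lead(D) = 12x⁴ ÷ −3x³ = −4x. Subtract (−4x)·D = 12x⁴ − 20x³ − 8x² − 4x. Remainder: 18x³ − 30x² − 12x − 1.
Step 4: lead(18x³ − 30x² − 12x − 1) ÷ lead(D) = 18x³ ÷ −3x³ = −6. Subtract (−6)·D = 18x³ − 30x² − 12x − 6. Remainder: 5.

Q(x) = 3x³ − 4x² − 4x − 6; R(x) = 5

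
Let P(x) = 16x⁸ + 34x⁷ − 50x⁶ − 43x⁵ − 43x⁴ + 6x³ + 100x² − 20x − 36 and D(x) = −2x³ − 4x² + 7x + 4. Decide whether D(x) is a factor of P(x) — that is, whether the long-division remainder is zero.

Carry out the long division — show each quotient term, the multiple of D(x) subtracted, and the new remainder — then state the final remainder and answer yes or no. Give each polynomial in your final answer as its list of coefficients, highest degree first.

Step 1: lead(16x⁸ + 34x⁷ − 50x⁶ − 43x⁵ − 43x⁴ + 6x³ + 100x² − 20x − 36) ÷ lead(D) = 16x⁸ ÷ −2x³ = −8x⁵. Subtract (−8x⁵)·D = 16x⁸ + 32x⁷ − 56x⁶ − 32x⁵. Remainder: 2x⁷ + 6x⁶ − 11x⁵ − 43x⁴ + 6x³ + 100x² − 20x − 36.
Step 2: lead(2x⁷ + 6x⁶ − 11x⁵ − 43x⁴ + 6x³ + 100x² − 20x − 36) ÷ lead(D) = 2x⁷ ÷ −2x³ = −x⁴. Subtract (−x⁴)·D = 2x⁷ + 4x⁶ − 7x⁵ − 4x⁴. Remainder: 2x⁶ − 4x⁵ − 39x⁴ + 6x³ + 100x² − 20x − 36.
Step 3: lead(2x⁶ − 4x⁵ − 39x⁴ + 6x³ + 100x² − 20x − 36) ÷ lead(D) = 2x⁶ ÷ −2x³ = −x³. Subtract (−x³)·D = 2x⁶ + 4x⁵ − 7x⁴ − 4x³. Remainder: −8x⁵ − 32x⁴ + 10x³ + 100x² − 20x − 36.
Step 4: lead(−8x⁵ − 32x⁴ + 10x³ + 100x² − 20x − 36) ÷ lead(D) = −8x⁵ ÷ −2x³ = 4x². Subtract (4x²)·D = −8x⁵ − 16x⁴ + 28x³ + 16x². Remainder: −16x⁴ − 18x³ + 84x² − 20x − 36.
Step 5: lead(−16x⁴ − 18x³ + 84x² − 20x − 36) ÷ lead(D) = −16x⁴ ÷ −2x³ = 8x. Subtract (8x)·D = −16x⁴ − 32x³ + 56x² + 32x. Remainder: 14x³ + 28x² − 52x − 36.
Step 6: lead(14x³ + 28x² − 52x − 36) ÷ lead(D) = 14x³ ÷ −2x³ = −7. Subtract (−7)·D = 14x³ + 28x² − 49x − 28. Remainder: −3x − 8.

R = [-3, -8], so D(x) is not a factor of P(x). no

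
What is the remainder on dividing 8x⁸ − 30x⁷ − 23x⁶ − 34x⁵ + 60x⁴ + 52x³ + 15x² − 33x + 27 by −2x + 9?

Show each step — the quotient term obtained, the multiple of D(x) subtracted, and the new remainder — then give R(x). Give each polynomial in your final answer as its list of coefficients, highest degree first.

Step 1: lead(8x⁸ − 30x⁷ − 23x⁶ − 34x⁵ + 60x⁴ + 52x³ + 15x² − 33x + 27) ÷ lead(D) = 8x⁸ ÷ −2x = −4x⁷. Subtract (−4x⁷)·D = 8x⁸ − 36x⁷. Remainder: 6x⁷ − 23x⁶ − 34x⁵ + 60x⁴ + 52x³ + 15x² − 33x + 27.
Step 2: lead(6x⁷ − 23x⁶ − 34x⁵ + 60x⁴ + 52x³ + 15x² − 33x + 27) ÷ lead(D) = 6x⁷ ÷ −2x = −3x⁶. Subtract (−3x⁶)·D = 6x⁷ − 27x⁶. Remainder: 4x⁶ − 34x⁵ + 60x⁴ + 52x³ + 15x² − 33x + 27.
Step 3: lead(4x⁶ − 34x⁵ + 60x⁴ + 52x³ + 15x² − 33x + 27) ÷ lead(D) = 4x⁶ ÷ −2x = −2x⁵. Subtract (−2x⁵)·D = 4x⁶ − 18x⁵. Remainder: −16x⁵ + 60x⁴ + 52x³ + 15x² − 33x + 27.
Step 4: lead(−16x⁵ + 60x⁴ + 52x³ + 15x² − 33x + 27) ÷ lead(D) = −16x⁵ ÷ −2x = 8x⁴. Subtract (8x⁴)·D = −16x⁵ + 72x⁴. Remainder: −12x⁴ + 52x³ + 15x² − 33x + 27.
Step 5: lead(−12x⁴ + 52x³ + 15x² − 33x + 27) ÷ lead(D) = −12x⁴ ÷ −2x = 6x³. Subtract (6x³)·D = −12x⁴ + 54x³. Remainder: −2x³ + 15x² − 33x + 27.
Step 6: lead(−2x³ + 15x² − 33x + 27) ÷ lead(D) = −2x³ ÷ −2x = x². Subtract (x²)·D = −2x³ + 9x². Remainder: 6x² − 33x + 27.
Step 7: lead(6x² − 33x + 27) ÷ lead(D) = 6x² ÷ −2x = −3x. Subtract (−3x)·D = 6x² − 27x. Remainder: −6x + 27.
Step 8: lead(−6x + 27) ÷ lead(D) = −6x ÷ −2x = 3. Subtract (3)·D = −6x + 27. Remainder: 0.

R = [0]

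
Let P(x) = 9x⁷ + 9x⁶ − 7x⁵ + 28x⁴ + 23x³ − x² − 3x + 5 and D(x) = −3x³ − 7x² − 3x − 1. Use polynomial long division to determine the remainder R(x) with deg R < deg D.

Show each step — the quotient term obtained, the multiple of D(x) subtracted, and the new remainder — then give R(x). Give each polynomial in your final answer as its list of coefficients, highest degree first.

Step 1: lead(9x⁷ + 9x⁶ − 7x⁵ + 28x⁴ + 23x³ − x² − 3x + 5) ÷ lead(D) = 9x⁷ ÷ −3x³ = −3x⁴. Subtract (−3x⁴)·D = 9x⁷ + 21x⁶ + 9x⁵ + 3x⁴. Remainder: −12x⁶ − 16x⁵ + 25x⁴ + 23x³ − x² − 3x + 5.
Step 2: lead(−12x⁶ − 16x⁵ + 25x⁴ + 23x³ − x² − 3x + 5) ÷ lead(D) = −12x⁶ ÷ −3x³ = 4x³. Subtract (4x³)·D = −12x⁶ − 28x⁵ − 12x⁴ − 4x³. Remainder: 12x⁵ + 37x⁴ + 27x³ − x² − 3x + 5.
Step 3: lead(12x⁵ + 37x⁴ + 27x³ − x² − 3x + 5) ÷ lead(D) = 12x⁵ ÷ −3x³ = −4x². Subtract (−4x²)·D = 12x⁵ + 28x⁴ + 12x³ + 4x². Remainder: 9x⁴ + 15x³ − 5x² − 3x + 5.
Step 4: lead(9x⁴ + 15x³ − 5x² − 3x + 5) ÷ lead(D) = 9x⁴ ÷ −3x³ = −3x. Subtract (−3x)·D = 9x⁴ + 21x³ + 9x² + 3x. Remainder: −6x³ − 14x² − 6x + 5.
Step 5: lead(−6x³ − 14x² − 6x + 5) ÷ lead(D) = −6x³ ÷ −3x³ = 2. Subtract (2)·D = −6x³ − 14x² − 6x − 2. Remainder: 7.

R = [7]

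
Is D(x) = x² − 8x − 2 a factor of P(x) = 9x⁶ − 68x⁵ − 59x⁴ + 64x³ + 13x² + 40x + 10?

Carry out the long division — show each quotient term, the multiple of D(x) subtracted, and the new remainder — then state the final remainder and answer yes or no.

Step 1: lead(9x⁶ − 68x⁵ − 59x⁴ + 64x³ + 13x² + 40x + 10) ÷ lead(D) = 9x⁶ ÷ x² = 9x⁴. Subtract (9x⁴)·D = 9x⁶ − 72x⁵ − 18x⁴. Remainder: 4x⁵ − 41x⁴ + 64x³ + 13x² + 40x + 10.
Step 2: lead(4x⁵ − 41x⁴ + 64x³ + 13x² + 40x + 10) ÷ lead(D) = 4x⁵ ÷ x² = 4x³. Subtract (4x³)·D = 4x⁵ − 32x⁴ − 8x³. Remainder: −9x⁴ + 72x³ + 13x² + 40x + 10.
Step 3: lead(−9x⁴ + 72x³ + 13x² + 40x + 10) ÷ lead(D) = −9x⁴ ÷ x² = −9x². Subtract (−9x²)·D = −9x⁴ + 72x³ + 18x². Remainder: −5x² + 40x + 10.
Step 4: lead(−5x² + 40x + 10) ÷ lead(D) = −5x² ÷ x² = −5. Subtract (−5)·D = −5x² + 40x + 10. Remainder: 0.

R(x) = 0, so D(x) is a factor of P(x). yes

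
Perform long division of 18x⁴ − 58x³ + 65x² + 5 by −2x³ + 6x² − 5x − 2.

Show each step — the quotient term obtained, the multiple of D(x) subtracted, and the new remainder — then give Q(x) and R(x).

Step 1: lead(18x⁴ − 58x³ + 65x² + 5) ÷ lead(D) = 18x⁴ ÷ −2x³ = −9x. Subtract (−9x)·D = 18x⁴ − 54x³ + 45x² + 18x. Remainder: −4x³ + 20x² − 18x + 5.
Step 2: lead(−4x³ + 20x² − 18x + 5) ÷ lead(D) = −4x³ ÷ −2x³ = 2. Subtract (2)·D = −4x³ + 12x² − 10x − 4. Remainder: 8x² − 8x + 9.

Q(x) = −9x + 2; R(x) = 8x² − 8x + 9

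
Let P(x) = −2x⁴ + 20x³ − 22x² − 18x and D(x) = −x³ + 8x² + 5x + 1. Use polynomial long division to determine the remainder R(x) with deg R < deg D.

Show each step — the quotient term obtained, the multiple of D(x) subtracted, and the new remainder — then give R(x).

Step 1: lead(−2x⁴ + 20x³ − 22x² − 18x) ÷ lead(D) = −2x⁴ ÷ −x³ = 2x. Subtract (2x)·D = −2x⁴ + 16x³ + 10x² + 2x. Remainder: 4x³ − 32x² − 20x.
Step 2: lead(4x³ − 32x² − 20x) ÷ lead(D) = 4x³ ÷ −x³ = −4. Subtract (−4)·D = 4x³ − 32x² − 20x − 4. Remainder: 4.

R(x) = 4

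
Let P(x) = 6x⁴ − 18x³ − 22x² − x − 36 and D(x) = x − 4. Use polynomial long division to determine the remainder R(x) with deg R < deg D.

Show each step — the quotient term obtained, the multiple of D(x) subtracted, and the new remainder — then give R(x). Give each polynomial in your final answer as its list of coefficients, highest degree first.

Step 1: lead(6x⁴ − 18x³ − 22x² − x − 36) ÷ lead(D) = 6x⁴ ÷ x = 6x³. Subtract (6x³)·D = 6x⁴ − 24x³. Remainder: 6x³ − 22x² − x − 36.
Step 2: lead(6x³ − 22x² − x − 36) ÷ lead(D) = 6x³ ÷ x = 6x². Subtract (6x²)·D = 6x³ − 24x². Remainder: 2x² − x − 36.
Step 3: lead(2x² − x − 36) ÷ lead(D) = 2x² ÷ x = 2x. Subtract (2x)·D = 2x² − 8x. Remainder: 7x − 36.
Step 4: lead(7x − 36) ÷ lead(D) = 7x ÷ x = 7. Subtract (7)·D = 7x − 28. Remainder: −8.

R = [-8]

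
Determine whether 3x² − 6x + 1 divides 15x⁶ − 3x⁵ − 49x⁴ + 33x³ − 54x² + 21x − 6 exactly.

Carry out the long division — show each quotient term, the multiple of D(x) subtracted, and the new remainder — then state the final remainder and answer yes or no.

Step 1: lead(15x⁶ − 3x⁵ − 49x⁴ + 33x³ − 54x² + 21x − 6) ÷ lead(D) = 15x⁶ ÷ 3x² = 5x⁴. Subtract (5x⁴)·D = 15x⁶ − 30x⁵ + 5x⁴. Remainder: 27x⁵ − 54x⁴ + 33x³ − 54x² + 21x − 6.
Step 2: lead(27x⁵ − 54x⁴ + 33x³ − 54x² + 21x − 6) ÷ lead(D) = 27x⁵ ÷ 3x² = 9x³. Subtract (9x³)·D = 27x⁵ − 54x⁴ + 9x³. Remainder: 24x³ − 54x² + 21x − 6.
Step 3: lead(24x³ − 54x² + 21x − 6) ÷ lead(D) = 24x³ ÷ 3x² = 8x. Subtract (8x)·D = 24x³ − 48x² + 8x. Remainder: −6x² + 13x − 6.
Step 4: lead(−6x² + 13x − 6) ÷ lead(D) = −6x² ÷ 3x² = −2. Subtract (−2)·D = −6x² + 12x − 2. Remainder: x − 4.

R(x) = x − 4, so D(x) is not a factor of P(x). no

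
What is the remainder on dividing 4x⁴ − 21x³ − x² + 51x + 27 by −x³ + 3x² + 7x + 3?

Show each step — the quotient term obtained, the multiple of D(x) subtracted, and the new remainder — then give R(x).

Step 1: lead(4x⁴ − 21x³ − x² + 51x + 27) ÷ lead(D) = 4x⁴ ÷ −x³ = −4x. Subtract (−4x)·D = 4x⁴ − 12x³ − 28x² − 12x. Remainder: −9x³ + 27x² + 63x + 27.
Step 2: lead(−9x³ + 27x² + 63x + 27) ÷ lead(D) = −9x³ ÷ −x³ = 9. Subtract (9)·D = −9x³ + 27x² + 63x + 27. Remainder: 0.

R(x) = 0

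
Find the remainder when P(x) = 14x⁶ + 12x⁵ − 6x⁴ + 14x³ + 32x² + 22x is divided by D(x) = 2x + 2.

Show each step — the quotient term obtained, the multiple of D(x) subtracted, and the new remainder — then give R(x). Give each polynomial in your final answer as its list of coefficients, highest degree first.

R = [-8]

Step 1: lead(14x⁶ + 12x⁵ − 6x⁴ + 14x³ + 32x² + 22x) ÷ lead(D) = 14x⁶ ÷ 2x = 7x⁵. Subtract (7x⁵)·D = 14x⁶ + 14x⁵. Remainder: −2x⁵ − 6x⁴ + 14x³ + 32x² + 22x.
Step 2: lead(−2x⁵ − 6x⁴ + 14x³ + 32x² + 22x) ÷ lead(D) = −2x⁵ ÷ 2x = −x⁴. Subtract (−x⁴)·D = −2x⁵ − 2x⁴. Remainder: −4x⁴ + 14x³ + 32x² + 22x.
Step 3: lead(−4x⁴ + 14x³ + 32x² + 22x) ÷ lead(D) = −4x⁴ ÷ 2x = −2x³. Subtract (−2x³)·D = −4x⁴ − 4x³. Remainder: 18x³ + 32x² + 22x.
Step 4: lead(18x³ + 32x² + 22x) ÷ lead(D) = 18x³ ÷ 2x = 9x². Subtract (9x²)·D = 18x³ + 18x². Remainder: 14x² + 22x.
Step 5: lead(14x² + 22x) ÷ lead(D) = 14x² ÷ 2x = 7x. Subtract (7x)·D = 14x² + 14x. Remainder: 8x.
Step 6: lead(8x) ÷ lead(D) = 8x ÷ 2x = 4. Subtract (4)·D = 8x + 8. Remainder: −8.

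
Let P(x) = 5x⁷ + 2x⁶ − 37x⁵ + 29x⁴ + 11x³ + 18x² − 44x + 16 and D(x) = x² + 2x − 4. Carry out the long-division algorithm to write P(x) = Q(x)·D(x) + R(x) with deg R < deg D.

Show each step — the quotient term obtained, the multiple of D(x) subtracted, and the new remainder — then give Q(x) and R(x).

Q(x) = 5x⁵ − 8x⁴ − x³ − x² + 9x − 4; R(x) = 0

Step 1: lead(5x⁷ + 2x⁶ − 37x⁵ + 29x⁴ + 11x³ + 18x² − 44x + 16) ÷ lead(D) = 5x⁷ ÷ x² = 5x⁵. Subtract (5x⁵)·D = 5x⁷ + 10x⁶ − 20x⁵. Remainder: −8x⁶ − 17x⁵ + 29x⁴ + 11x³ + 18x² − 44x + 16.
Step 2: lead(−8x⁶ − 17x⁵ + 29x⁴ + 11x³ + 18x² − 44x + 16) ÷ lead(D) = −8x⁶ ÷ x² = −8x⁴. Subtract (−8x⁴)·D = −8x⁶ − 16x⁵ + 32x⁴. Remainder: −x⁵ − 3x⁴ + 11x³ + 18x² − 44x + 16.
Step 3: lead(−x⁵ − 3x⁴ + 11x³ + 18x² − 44x + 16) ÷ lead(D) = −x⁵ ÷ x² = −x³. Subtract (−x³)·D = −x⁵ − 2x⁴ + 4x³. Remainder: −x⁴ + 7x³ + 18x² − 44x + 16.
Step 4: lead(−x⁴ + 7x³ + 18x² − 44x + 16) ÷ lead(D) = −x⁴ ÷ x² = −x². Subtract (−x²)·D = −x⁴ − 2x³ + 4x². Remainder: 9x³ + 14x² − 44x + 16.
Step 5: lead(9x³ + 14x² − 44x + 16) ÷ lead(D) = 9x³ ÷ x² = 9x. Subtract (9x)·D = 9x³ + 18x² − 36x. Remainder: −4x² − 8x + 16.
Step 6: lead(−4x² − 8x + 16) ÷ lead(D) = −4x² ÷ x² = −4. Subtract (−4)·D = −4x² − 8x + 16. Remainder: 0.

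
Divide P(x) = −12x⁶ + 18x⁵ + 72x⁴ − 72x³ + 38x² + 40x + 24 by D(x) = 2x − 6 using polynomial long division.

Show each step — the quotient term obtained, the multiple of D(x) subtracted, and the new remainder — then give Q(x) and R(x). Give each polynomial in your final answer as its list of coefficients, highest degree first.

Step 1: lead(−12x⁶ + 18x⁵ + 72x⁴ − 72x³ + 38x² + 40x + 24) ÷ lead(D) = −12x⁶ ÷ 2x = −6x⁵. Subtract (−6x⁵)·D = −12x⁶ + 36x⁵. Remainder: −18x⁵ + 72x⁴ − 72x³ + 38x² + 40x + 24.
Step 2: lead(−18x⁵ + 72x⁴ − 72x³ + 38x² + 40x + 24) ÷ lead(D) = −18x⁵ ÷ 2x = −9x⁴. Subtract (−9x⁴)·D = −18x⁵ + 54x⁴. Remainder: 18x⁴ − 72x³ + 38x² + 40x + 24.
Step 3: lead(18x⁴ − 72x³ + 38x² + 40x + 24) ÷ lead(D) = 18x⁴ ÷ 2x = 9x³. Subtract (9x³)·D = 18x⁴ − 54x³. Remainder: −18x³ + 38x² + 40x + 24.
Step 4: lead(−18x³ + 38x² + 40x + 24) ÷ lead(D) = −18x³ ÷ 2x = −9x². Subtract (−9x²)·D = −18x³ + 54x². Remainder: −16x² + 40x + 24.
Step 5: lead(−16x² + 40x + 24) ÷ lead(D) = −16x² ÷ 2x = −8x. Subtract (−8x)·D = −16x² + 48x. Remainder: −8x + 24.
Step 6: lead(−8x + 24) ÷ lead(D) = −8x ÷ 2x = −4. Subtract (−4)·D = −8x + 24. Remainder: 0.

Q = [-6, -9, 9, -9, -8, -4]; R = [0]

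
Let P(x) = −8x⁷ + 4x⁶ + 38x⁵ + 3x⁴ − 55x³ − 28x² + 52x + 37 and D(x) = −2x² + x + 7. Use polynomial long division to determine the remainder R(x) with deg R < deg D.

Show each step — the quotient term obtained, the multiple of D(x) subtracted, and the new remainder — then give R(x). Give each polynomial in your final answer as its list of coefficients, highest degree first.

Step 1: lead(−8x⁷ + 4x⁶ + 38x⁵ + 3x⁴ − 55x³ − 28x² + 52x + 37) ÷ lead(D) = −8x⁷ ÷ −2x² = 4x⁵. Subtract (4x⁵)·D = −8x⁷ + 4x⁶ + 28x⁵. Remainder: 10x⁵ + 3x⁴ − 55x³ − 28x² + 52x + 37.
Step 2: lead(10x⁵ + 3x⁴ − 55x³ − 28x² + 52x + 37) ÷ lead(D) = 10x⁵ ÷ −2x² = −5x³. Subtract (−5x³)·D = 10x⁵ − 5x⁴ − 35x³. Remainder: 8x⁴ − 20x³ − 28x² + 52x + 37.
Step 3: lead(8x⁴ − 20x³ − 28x² + 52x + 37) ÷ lead(D) = 8x⁴ ÷ −2x² = −4x². Subtract (−4x²)·D = 8x⁴ − 4x³ − 28x². Remainder: −16x³ + 52x + 37.
Step 4: lead(−16x³ + 52x + 37) ÷ lead(D) = −16x³ ÷ −2x² = 8x. Subtract (8x)·D = −16x³ + 8x² + 56x. Remainder: −8x² − 4x + 37.
Step 5: lead(−8x² − 4x + 37) ÷ lead(D) = −8x² ÷ −2x² = 4. Subtract (4)·D = −8x² + 4x + 28. Remainder: −8x + 9.

R = [-8, 9]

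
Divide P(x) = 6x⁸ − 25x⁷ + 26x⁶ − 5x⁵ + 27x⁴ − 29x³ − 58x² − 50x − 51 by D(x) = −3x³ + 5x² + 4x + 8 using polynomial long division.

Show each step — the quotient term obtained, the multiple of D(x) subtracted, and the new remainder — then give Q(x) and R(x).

Step 1: lead(6x⁸ − 25x⁷ + 26x⁶ − 5x⁵ + 27x⁴ − 29x³ − 58x² − 50x − 51) ÷ lead(D) = 6x⁸ ÷ −3x³ = −2x⁵. Subtract (−2x⁵)·D = 6x⁸ − 10x⁷ − 8x⁶ − 16x⁵. Remainder: −15x⁷ + 34x⁶ + 11x⁵ + 27x⁴ − 29x³ − 58x² − 50x − 51.
Step 2: lead(−15x⁷ + 34x⁶ + 11x⁵ + 27x⁴ − 29x³ − 58x² − 50x − 51) ÷ lead(D) = −15x⁷ ÷ −3x³ = 5x⁴. Subtract (5x⁴)·D = −15x⁷ + 25x⁶ + 20x⁵ + 40x⁴. Remainder: 9x⁶ − 9x⁵ − 13x⁴ − 29x³ − 58x² − 50x − 51.
Step 3: lead(9x⁶ − 9x⁵ − 13x⁴ − 29x³ − 58x² − 50x − 51) ÷ lead(D) = 9x⁶ ÷ −3x³ = −3x³. Subtract (−3x³)·D = 9x⁶ − 15x⁵ − 12x⁴ − 24x³. Remainder: 6x⁵ − x⁴ − 5x³ − 58x² − 50x − 51.
Step 4: lead(6x⁵ − x⁴ − 5x³ − 58x² − 50x − 51) ÷ lead(D) = 6x⁵ ÷ −3x³ = −2x². Subtract (−2x²)·D = 6x⁵ − 10x⁴ − 8x³ − 16x². Remainder: 9x⁴ + 3x³ − 42x² − 50x − 51.
Step 5: lead(9x⁴ + 3x³ − 42x² − 50x − 51) ÷ lead(D) = 9x⁴ ÷ −3x³ = −3x. Subtract (−3x)·D = 9x⁴ − 15x³ − 12x² − 24x. Remainder: 18x³ − 30x² − 26x − 51.
Step 6: lead(18x³ − 30x² − 26x − 51) ÷ lead(D) = 18x³ ÷ −3x³ = −6. Subtract (−6)·D = 18x³ − 30x² − 24x − 48. Remainder: −2x − 3.

Q(x) = −2x⁵ + 5x⁴ − 3x³ − 2x² − 3x − 6; R(x) = −2x − 3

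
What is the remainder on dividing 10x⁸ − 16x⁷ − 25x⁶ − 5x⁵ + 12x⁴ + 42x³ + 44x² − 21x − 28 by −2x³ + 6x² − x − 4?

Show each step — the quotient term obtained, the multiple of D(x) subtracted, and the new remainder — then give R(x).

R(x) = −x² + 6x

Step 1: lead(10x⁸ − 16x⁷ − 25x⁶ − 5x⁵ + 12x⁴ + 42x³ + 44x² − 21x − 28) ÷ lead(D) = 10x⁸ ÷ −2x³ = −5x⁵. Subtract (−5x⁵)·D = 10x⁸ − 30x⁷ + 5x⁶ + 20x⁵. Remainder: 14x⁷ − 30x⁶ − 25x⁵ + 12x⁴ + 42x³ + 44x² − 21x − 28.
Step 2: lead(14x⁷ − 30x⁶ − 25x⁵ + 12x⁴ + 42x³ + 44x² − 21x − 28) ÷ lead(D) = 14x⁷ ÷ −2x³ = −7x⁴. Subtract (−7x⁴)·D = 14x⁷ − 42x⁶ + 7x⁵ + 28x⁴. Remainder: 12x⁶ − 32x⁵ − 16x⁴ + 42x³ + 44x² − 21x − 28.
Step 3: lead(12x⁶ − 32x⁵ − 16x⁴ + 42x³ + 44x² − 21x − 28) ÷ lead(D) = 12x⁶ ÷ −2x³ = −6x³. Subtract (−6x³)·D = 12x⁶ − 36x⁵ + 6x⁴ + 24x³. Remainder: 4x⁵ − 22x⁴ + 18x³ + 44x² − 21x − 28.
Step 4: lead(4x⁵ − 22x⁴ + 18x³ + 44x² − 21x − 28) ÷ lead(D) = 4x⁵ ÷ −2x³ = −2x². Subtract (−2x²)·D = 4x⁵ − 12x⁴ + 2x³ + 8x². Remainder: −10x⁴ + 16x³ + 36x² − 21x − 28.
Step 5: lead(−10x⁴ + 16x³ + 36x² − 21x − 28) ÷ lead(D) = −10x⁴ ÷ −2x³ = 5x. Subtract (5x)·D = −10x⁴ + 30x³ − 5x² − 20x. Remainder: −14x³ + 41x² − x − 28.
Step 6: lead(−14x³ + 41x² − x − 28) ÷ lead(D) = −14x³ ÷ −2x³ = 7. Subtract (7)·D = −14x³ + 42x² − 7x − 28. Remainder: −x² + 6x.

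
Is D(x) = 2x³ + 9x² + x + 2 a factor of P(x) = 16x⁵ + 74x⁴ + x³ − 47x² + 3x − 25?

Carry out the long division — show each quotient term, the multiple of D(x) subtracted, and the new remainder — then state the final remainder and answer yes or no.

Step 1: lead(16x⁵ + 74x⁴ + x³ − 47x² + 3x − 25) ÷ lead(D) = 16x⁵ ÷ 2x³ = 8x². Subtract (8x²)·D = 16x⁵ + 72x⁴ + 8x³ + 16x². Remainder: 2x⁴ − 7x³ − 63x² + 3x − 25.
Step 2: lead(2x⁴ − 7x³ − 63x² + 3x − 25) ÷ lead(D) = 2x⁴ ÷ 2x³ = x. Subtract (x)·D = 2x⁴ + 9x³ + x² + 2x. Remainder: −16x³ − 64x² + x − 25.
Step 3: lead(−16x³ − 64x² + x − 25) ÷ lead(D) = −16x³ ÷ 2x³ = −8. Subtract (−8)·D = −16x³ − 72x² − 8x − 16. Remainder: 8x² + 9x − 9.

R(x) = 8x² + 9x − 9, so D(x) is not a factor of P(x). no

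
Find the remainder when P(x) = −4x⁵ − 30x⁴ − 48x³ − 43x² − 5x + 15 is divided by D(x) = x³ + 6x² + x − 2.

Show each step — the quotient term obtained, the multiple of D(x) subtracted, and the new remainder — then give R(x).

Step 1: lead(−4x⁵ − 30x⁴ − 48x³ − 43x² − 5x + 15) ÷ lead(D) = −4x⁵ ÷ x³ = −4x². Subtract (−4x²)·D = −4x⁵ − 24x⁴ − 4x³ + 8x². Remainder: −6x⁴ − 44x³ − 51x² − 5x + 15.
Step 2: lead(−6x⁴ − 44x³ − 51x² − 5x + 15) ÷ lead(D) = −6x⁴ ÷ x³ = −6x. Subtract (−6x)·D = −6x⁴ − 36x³ − 6x² + 12x. Remainder: −8x³ − 45x² − 17x + 15.
Step 3: lead(−8x³ − 45x² − 17x + 15) ÷ lead(D) = −8x³ ÷ x³ = −8. Subtract (−8)·D = −8x³ − 48x² − 8x + 16. Remainder: 3x² − 9x − 1.

R(x) = 3x² − 9x − 1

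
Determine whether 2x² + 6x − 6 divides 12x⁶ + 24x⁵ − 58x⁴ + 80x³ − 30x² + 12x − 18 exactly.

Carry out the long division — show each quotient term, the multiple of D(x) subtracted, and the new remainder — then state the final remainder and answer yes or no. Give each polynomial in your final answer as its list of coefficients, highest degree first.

R = [0], so D(x) is a factor of P(x). yes

Step 1: lead(12x⁶ + 24x⁵ − 58x⁴ + 80x³ − 30x² + 12x − 18) ÷ lead(D) = 12x⁶ ÷ 2x² = 6x⁴. Subtract (6x⁴)·D = 12x⁶ + 36x⁵ − 36x⁴. Remainder: −12x⁵ − 22x⁴ + 80x³ − 30x² + 12x − 18.
Step 2: lead(−12x⁵ − 22x⁴ + 80x³ − 30x² + 12x − 18) ÷ lead(D) = −12x⁵ ÷ 2x² = −6x³. Subtract (−6x³)·D = −12x⁵ − 36x⁴ + 36x³. Remainder: 14x⁴ + 44x³ − 30x² + 12x − 18.
Step 3: lead(14x⁴ + 44x³ − 30x² + 12x − 18) ÷ lead(D) = 14x⁴ ÷ 2x² = 7x². Subtract (7x²)·D = 14x⁴ + 42x³ − 42x². Remainder: 2x³ + 12x² + 12x − 18.
Step 4: lead(2x³ + 12x² + 12x − 18) ÷ lead(D) = 2x³ ÷ 2x² = x. Subtract (x)·D = 2x³ + 6x² − 6x. Remainder: 6x² + 18x − 18.
Step 5: lead(6x² + 18x − 18) ÷ lead(D) = 6x² ÷ 2x² = 3. Subtract (3)·D = 6x² + 18x − 18. Remainder: 0.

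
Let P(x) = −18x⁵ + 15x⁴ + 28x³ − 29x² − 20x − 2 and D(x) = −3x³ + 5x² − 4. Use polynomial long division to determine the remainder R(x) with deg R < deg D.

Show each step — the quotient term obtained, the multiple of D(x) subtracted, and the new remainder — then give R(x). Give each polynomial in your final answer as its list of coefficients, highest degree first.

Step 1: lead(−18x⁵ + 15x⁴ + 28x³ − 29x² − 20x − 2) ÷ lead(D) = −18x⁵ ÷ −3x³ = 6x². Subtract (6x²)·D = −18x⁵ + 30x⁴ − 24x². Remainder: −15x⁴ + 28x³ − 5x² − 20x − 2.
Step 2: lead(−15x⁴ + 28x³ − 5x² − 20x − 2) ÷ lead(D) = −15x⁴ ÷ −3x³ = 5x. Subtract (5x)·D = −15x⁴ + 25x³ − 20x. Remainder: 3x³ − 5x² − 2.
Step 3: lead(3x³ − 5x² − 2) ÷ lead(D) = 3x³ ÷ −3x³ = −1. Subtract (−1)·D = 3x³ − 5x² + 4. Remainder: −6.

R = [-6]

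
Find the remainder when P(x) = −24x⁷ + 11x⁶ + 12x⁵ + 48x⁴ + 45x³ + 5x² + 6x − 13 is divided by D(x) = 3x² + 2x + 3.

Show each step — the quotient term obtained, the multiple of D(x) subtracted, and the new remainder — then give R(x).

Step 1: lead(−24x⁷ + 11x⁶ + 12x⁵ + 48x⁴ + 45x³ + 5x² + 6x − 13) ÷ lead(D) = −24x⁷ ÷ 3x² = −8x⁵. Subtract (−8x⁵)·D = −24x⁷ − 16x⁶ − 24x⁵. Remainder: 27x⁶ + 36x⁵ + 48x⁴ + 45x³ + 5x² + 6x − 13.
Step 2: lead(27x⁶ + 36x⁵ + 48x⁴ + 45x³ + 5x² + 6x − 13) ÷ lead(D) = 27x⁶ ÷ 3x² = 9x⁴. Subtract (9x⁴)·D = 27x⁶ + 18x⁵ + 27x⁴. Remainder: 18x⁵ + 21x⁴ + 45x³ + 5x² + 6x − 13.
Step 3: lead(18x⁵ + 21x⁴ + 45x³ + 5x² + 6x − 13) ÷ lead(D) = 18x⁵ ÷ 3x² = 6x³. Subtract (6x³)·D = 18x⁵ + 12x⁴ + 18x³. Remainder: 9x⁴ + 27x³ + 5x² + 6x − 13.
Step 4: lead(9x⁴ + 27x³ + 5x² + 6x − 13) ÷ lead(D) = 9x⁴ ÷ 3x² = 3x². Subtract (3x²)·D = 9x⁴ + 6x³ + 9x². Remainder: 21x³ − 4x² + 6x − 13.
Step 5: lead(21x³ − 4x² + 6x − 13) ÷ lead(D) = 21x³ ÷ 3x² = 7x. Subtract (7x)·D = 21x³ + 14x² + 21x. Remainder: −18x² − 15x − 13.
Step 6: lead(−18x² − 15x − 13) ÷ lead(D) = −18x² ÷ 3x² = −6. Subtract (−6)·D = −18x² − 12x − 18. Remainder: −3x + 5.

R(x) = −3x + 5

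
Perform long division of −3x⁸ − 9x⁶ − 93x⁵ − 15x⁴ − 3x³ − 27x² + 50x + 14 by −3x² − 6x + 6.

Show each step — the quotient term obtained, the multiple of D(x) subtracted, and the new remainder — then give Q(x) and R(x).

Q(x) = x⁶ − 2x⁵ + 9x⁴ + 9x³ + 5x² + 9x + 1; R(x) = 2x + 8

Step 1: lead(−3x⁸ − 9x⁶ − 93x⁵ − 15x⁴ − 3x³ − 27x² + 50x + 14) ÷ lead(D) = −3x⁸ ÷ −3x² = x⁶. Subtract (x⁶)·D = −3x⁸ − 6x⁷ + 6x⁶. Remainder: 6x⁷ − 15x⁶ − 93x⁵ − 15x⁴ − 3x³ − 27x² + 50x + 14.
Step 2: lead(6x⁷ − 15x⁶ − 93x⁵ − 15x⁴ − 3x³ − 27x² + 50x + 14) ÷ lead(D) = 6x⁷ ÷ −3x² = −2x⁵. Subtract (−2x⁵)·D = 6x⁷ + 12x⁶ − 12x⁵. Remainder: −27x⁶ − 81x⁵ − 15x⁴ − 3x³ − 27x² + 50x + 14.
Step 3: lead(−27x⁶ − 81x⁵ − 15x⁴ − 3x³ − 27x² + 50x + 14) ÷ lead(D) = −27x⁶ ÷ −3x² = 9x⁴. Subtract (9x⁴)·D = −27x⁶ − 54x⁵ + 54x⁴. Remainder: −27x⁵ − 69x⁴ − 3x³ − 27x² + 50x + 14.
Step 4: lead(−27x⁵ − 69x⁴ − 3x³ − 27x² + 50x + 14) ÷ lead(D) = −27x⁵ ÷ −3x² = 9x³. Subtract (9x³)·D = −27x⁵ − 54x⁴ + 54x³. Remainder: −15x⁴ − 57x³ − 27x² + 50x + 14.
Step 5: lead(−15x⁴ − 57x³ − 27x² + 50x + 14) ÷ lead(D) = −15x⁴ ÷ −3x² = 5x². Subtract (5x²)·D = −15x⁴ − 30x³ + 30x². Remainder: −27x³ − 57x² + 50x + 14.
Step 6: lead(−27x³ − 57x² + 50x + 14) ÷ lead(D) = −27x³ ÷ −3x² = 9x. Subtract (9x)·D = −27x³ − 54x² + 54x. Remainder: −3x² − 4x + 14.
Step 7: lead(−3x² − 4x + 14) ÷ lead(D) = −3x² ÷ −3x² = 1. Subtract (1)·D = −3x² − 6x + 6. Remainder: 2x + 8.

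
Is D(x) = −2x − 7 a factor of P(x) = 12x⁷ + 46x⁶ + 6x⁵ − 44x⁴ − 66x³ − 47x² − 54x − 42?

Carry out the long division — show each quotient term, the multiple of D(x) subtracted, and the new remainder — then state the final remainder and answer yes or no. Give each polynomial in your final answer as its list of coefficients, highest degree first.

Step 1: lead(12x⁷ + 46x⁶ + 6x⁵ − 44x⁴ − 66x³ − 47x² − 54x − 42) ÷ lead(D) = 12x⁷ ÷ −2x = −6x⁶. Subtract (−6x⁶)·D = 12x⁷ + 42x⁶. Remainder: 4x⁶ + 6x⁵ − 44x⁴ − 66x³ − 47x² − 54x − 42.
Step 2: lead(4x⁶ + 6x⁵ − 44x⁴ − 66x³ − 47x² − 54x − 42) ÷ lead(D) = 4x⁶ ÷ −2x = −2x⁵. Subtract (−2x⁵)·D = 4x⁶ + 14x⁵. Remainder: −8x⁵ − 44x⁴ − 66x³ − 47x² − 54x − 42.
Step 3: lead(−8x⁵ − 44x⁴ − 66x³ − 47x² − 54x − 42) ÷ lead(D) = −8x⁵ ÷ −2x = 4x⁴. Subtract (4x⁴)·D = −8x⁵ − 28x⁴. Remainder: −16x⁴ − 66x³ − 47x² − 54x − 42.
Step 4: lead(−16x⁴ − 66x³ − 47x² − 54x − 42) ÷ lead(D) = −16x⁴ ÷ −2x = 8x³. Subtract (8x³)·D = −16x⁴ − 56x³. Remainder: −10x³ − 47x² − 54x − 42.
Step 5: lead(−10x³ − 47x² − 54x − 42) ÷ lead(D) = −10x³ ÷ −2x = 5x². Subtract (5x²)·D = −10x³ − 35x². Remainder: −12x² − 54x − 42.
Step 6: lead(−12x² − 54x − 42) ÷ lead(D) = −12x² ÷ −2x = 6x. Subtract (6x)·D = −12x² − 42x. Remainder: −12x − 42.
Step 7: lead(−12x − 42) ÷ lead(D) = −12x ÷ −2x = 6. Subtract (6)·D = −12x − 42. Remainder: 0.

R = [0], so D(x) is a factor of P(x). yes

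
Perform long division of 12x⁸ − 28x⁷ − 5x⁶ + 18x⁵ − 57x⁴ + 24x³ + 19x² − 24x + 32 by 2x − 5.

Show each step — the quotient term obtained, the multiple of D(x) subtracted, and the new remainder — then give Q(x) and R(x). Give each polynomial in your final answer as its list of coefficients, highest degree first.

Step 1: lead(12x⁸ − 28x⁷ − 5x⁶ + 18x⁵ − 57x⁴ + 24x³ + 19x² − 24x + 32) ÷ lead(D) = 12x⁸ ÷ 2x = 6x⁷. Subtract (6x⁷)·D = 12x⁸ − 30x⁷. Remainder: 2x⁷ − 5x⁶ + 18x⁵ − 57x⁴ + 24x³ + 19x² − 24x + 32.
Step 2: lead(2x⁷ − 5x⁶ + 18x⁵ − 57x⁴ + 24x³ + 19x² − 24x + 32) ÷ lead(D) = 2x⁷ ÷ 2x = x⁶. Subtract (x⁶)·D = 2x⁷ − 5x⁶. Remainder: 18x⁵ − 57x⁴ + 24x³ + 19x² − 24x + 32.
Step 3: lead(18x⁵ − 57x⁴ + 24x³ + 19x² − 24x + 32) ÷ lead(D) = 18x⁵ ÷ 2x = 9x⁴. Subtract (9x⁴)·D = 18x⁵ − 45x⁴. Remainder: −12x⁴ + 24x³ + 19x² − 24x + 32.
Step 4: lead(−12x⁴ + 24x³ + 19x² − 24x + 32) ÷ lead(D) = −12x⁴ ÷ 2x = −6x³. Subtract (−6x³)·D = −12x⁴ + 30x³. Remainder: −6x³ + 19x² − 24x + 32.
Step 5: lead(−6x³ + 19x² − 24x + 32) ÷ lead(D) = −6x³ ÷ 2x = −3x². Subtract (−3x²)·D = −6x³ + 15x². Remainder: 4x² − 24x + 32.
Step 6: lead(4x² − 24x + 32) ÷ lead(D) = 4x² ÷ 2x = 2x. Subtract (2x)·D = 4x² − 10x. Remainder: −14x + 32.
Step 7: lead(−14x + 32) ÷ lead(D) = −14x ÷ 2x = −7. Subtract (−7)·D = −14x + 35. Remainder: −3.

Q = [6, 1, 0, 9, -6, -3, 2, -7]; R = [-3]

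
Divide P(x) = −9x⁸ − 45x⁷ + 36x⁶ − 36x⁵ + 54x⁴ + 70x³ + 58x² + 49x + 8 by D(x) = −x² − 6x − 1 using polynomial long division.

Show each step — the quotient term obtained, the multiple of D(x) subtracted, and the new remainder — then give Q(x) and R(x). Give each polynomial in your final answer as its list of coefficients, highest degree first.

Q = [9, -9, 9, -9, -9, -7, -7]; R = [1]

Step 1: lead(−9x⁸ − 45x⁷ + 36x⁶ − 36x⁵ + 54x⁴ + 70x³ + 58x² + 49x + 8) ÷ lead(D) = −9x⁸ ÷ −x² = 9x⁶. Subtract (9x⁶)·D = −9x⁸ − 54x⁷ − 9x⁶. Remainder: 9x⁷ + 45x⁶ − 36x⁵ + 54x⁴ + 70x³ + 58x² + 49x + 8.
Step 2: lead(9x⁷ + 45x⁶ − 36x⁵ + 54x⁴ + 70x³ + 58x² + 49x + 8) ÷ lead(D) = 9x⁷ ÷ −x² = −9x⁵. Subtract (−9x⁵)·D = 9x⁷ + 54x⁶ + 9x⁵. Remainder: −9x⁶ − 45x⁵ + 54x⁴ + 70x³ + 58x² + 49x + 8.
Step 3: lead(−9x⁶ − 45x⁵ + 54x⁴ + 70x³ + 58x² + 49x + 8) ÷ lead(D) = −9x⁶ ÷ −x² = 9x⁴. Subtract (9x⁴)·D = −9x⁶ − 54x⁵ − 9x⁴. Remainder: 9x⁵ + 63x⁴ + 70x³ + 58x² + 49x + 8.
Step 4: lead(9x⁵ + 63x⁴ + 70x³ + 58x² + 49x + 8) ÷ lead(D) = 9x⁵ ÷ −x² = −9x³. Subtract (−9x³)·D = 9x⁵ + 54x⁴ + 9x³. Remainder: 9x⁴ + 61x³ + 58x² + 49x + 8.
Step 5: lead(9x⁴ + 61x³ + 58x² + 49x + 8) ÷ lead(D) = 9x⁴ ÷ −x² = −9x². Subtract (−9x²)·D = 9x⁴ + 54x³ + 9x². Remainder: 7x³ + 49x² + 49x + 8.
Step 6: lead(7x³ + 49x² + 49x + 8) ÷ lead(D) = 7x³ ÷ −x² = −7x. Subtract (−7x)·D = 7x³ + 42x² + 7x. Remainder: 7x² + 42x + 8.
Step 7: lead(7x² + 42x + 8) ÷ lead(D) = 7x² ÷ −x² = −7. Subtract (−7)·D = 7x² + 42x + 7. Remainder: 1.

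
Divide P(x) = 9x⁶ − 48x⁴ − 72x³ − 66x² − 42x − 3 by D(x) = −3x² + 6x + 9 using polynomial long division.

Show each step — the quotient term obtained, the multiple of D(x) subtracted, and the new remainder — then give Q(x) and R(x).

Step 1: lead(9x⁶ − 48x⁴ − 72x³ − 66x² − 42x − 3) ÷ lead(D) = 9x⁶ ÷ −3x² = −3x⁴. Subtract (−3x⁴)·D = 9x⁶ − 18x⁵ − 27x⁴. Remainder: 18x⁵ − 21x⁴ − 72x³ − 66x² − 42x − 3.
Step 2: lead(18x⁵ − 21x⁴ − 72x³ − 66x² − 42x − 3) ÷ lead(D) = 18x⁵ ÷ −3x² = −6x³. Subtract (−6x³)·D = 18x⁵ − 36x⁴ − 54x³. Remainder: 15x⁴ − 18x³ − 66x² − 42x − 3.
Step 3: lead(15x⁴ − 18x³ − 66x² − 42x − 3) ÷ lead(D) = 15x⁴ ÷ −3x² = −5x². Subtract (−5x²)·D = 15x⁴ − 30x³ − 45x². Remainder: 12x³ − 21x² − 42x − 3.
Step 4: lead(12x³ − 21x² − 42x − 3) ÷ lead(D) = 12x³ ÷ −3x² = −4x. Subtract (−4x)·D = 12x³ − 24x² − 36x. Remainder: 3x² − 6x − 3.
Step 5: lead(3x² − 6x − 3) ÷ lead(D) = 3x² ÷ −3x² = −1. Subtract (−1)·D = 3x² − 6x − 9. Remainder: 6.

Q(x) = −3x⁴ − 6x³ − 5x² − 4x − 1; R(x) = 6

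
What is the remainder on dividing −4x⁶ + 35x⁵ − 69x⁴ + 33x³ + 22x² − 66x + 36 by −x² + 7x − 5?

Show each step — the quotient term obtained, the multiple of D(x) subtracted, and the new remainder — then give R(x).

Step 1: lead(−4x⁶ + 35x⁵ − 69x⁴ + 33x³ + 22x² − 66x + 36) ÷ lead(D) = −4x⁶ ÷ −x² = 4x⁴. Subtract (4x⁴)·D = −4x⁶ + 28x⁵ − 20x⁴. Remainder: 7x⁵ − 49x⁴ + 33x³ + 22x² − 66x + 36.
Step 2: lead(7x⁵ − 49x⁴ + 33x³ + 22x² − 66x + 36) ÷ lead(D) = 7x⁵ ÷ −x² = −7x³. Subtract (−7x³)·D = 7x⁵ − 49x⁴ + 35x³. Remainder: −2x³ + 22x² − 66x + 36.
Step 3: lead(−2x³ + 22x² − 66x + 36) ÷ lead(D) = −2x³ ÷ −x² = 2x. Subtract (2x)·D = −2x³ + 14x² − 10x. Remainder: 8x² − 56x + 36.
Step 4: lead(8x² − 56x + 36) ÷ lead(D) = 8x² ÷ −x² = −8. Subtract (−8)·D = 8x² − 56x + 40. Remainder: −4.

R(x) = −4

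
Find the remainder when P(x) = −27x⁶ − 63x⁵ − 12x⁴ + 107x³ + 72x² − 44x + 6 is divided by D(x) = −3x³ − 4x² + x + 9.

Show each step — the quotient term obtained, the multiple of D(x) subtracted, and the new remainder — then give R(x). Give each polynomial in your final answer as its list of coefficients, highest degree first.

Step 1: lead(−27x⁶ − 63x⁵ − 12x⁴ + 107x³ + 72x² − 44x + 6) ÷ lead(D) = −27x⁶ ÷ −3x³ = 9x³. Subtract (9x³)·D = −27x⁶ − 36x⁵ + 9x⁴ + 81x³. Remainder: −27x⁵ − 21x⁴ + 26x³ + 72x² − 44x + 6.
Step 2: lead(−27x⁵ − 21x⁴ + 26x³ + 72x² − 44x + 6) ÷ lead(D) = −27x⁵ ÷ −3x³ = 9x². Subtract (9x²)·D = −27x⁵ − 36x⁴ + 9x³ + 81x². Remainder: 15x⁴ + 17x³ − 9x² − 44x + 6.
Step 3: lead(15x⁴ + 17x³ − 9x² − 44x + 6) ÷ lead(D) = 15x⁴ ÷ −3x³ = −5x. Subtract (−5x)·D = 15x⁴ + 20x³ − 5x² − 45x. Remainder: −3x³ − 4x² + x + 6.
Step 4: lead(−3x³ − 4x² + x + 6) ÷ lead(D) = −3x³ ÷ −3x³ = 1. Subtract (1)·D = −3x³ − 4x² + x + 9. Remainder: −3.

R = [-3]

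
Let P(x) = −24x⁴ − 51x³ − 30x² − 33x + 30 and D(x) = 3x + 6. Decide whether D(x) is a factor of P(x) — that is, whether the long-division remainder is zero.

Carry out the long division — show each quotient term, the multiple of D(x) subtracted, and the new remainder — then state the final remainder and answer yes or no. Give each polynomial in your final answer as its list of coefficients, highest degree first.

Step 1: lead(−24x⁴ − 51x³ − 30x² − 33x + 30) ÷ lead(D) = −24x⁴ ÷ 3x = −8x³. Subtract (−8x³)·D = −24x⁴ − 48x³. Remainder: −3x³ − 30x² − 33x + 30.
Step 2: lead(−3x³ − 30x² − 33x + 30) ÷ lead(D) = −3x³ ÷ 3x = −x². Subtract (−x²)·D = −3x³ − 6x². Remainder: −24x² − 33x + 30.
Step 3: lead(−24x² − 33x + 30) ÷ lead(D) = −24x² ÷ 3x = −8x. Subtract (−8x)·D = −24x² − 48x. Remainder: 15x + 30.
Step 4: lead(15x + 30) ÷ lead(D) = 15x ÷ 3x = 5. Subtract (5)·D = 15x + 30. Remainder: 0.

R = [0], so D(x) is a factor of P(x). yes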